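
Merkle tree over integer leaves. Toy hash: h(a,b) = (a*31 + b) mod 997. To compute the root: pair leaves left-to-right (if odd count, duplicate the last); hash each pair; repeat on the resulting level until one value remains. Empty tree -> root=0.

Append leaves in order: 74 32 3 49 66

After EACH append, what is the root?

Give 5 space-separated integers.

After append 74 (leaves=[74]):
  L0: [74]
  root=74
After append 32 (leaves=[74, 32]):
  L0: [74, 32]
  L1: h(74,32)=(74*31+32)%997=332 -> [332]
  root=332
After append 3 (leaves=[74, 32, 3]):
  L0: [74, 32, 3]
  L1: h(74,32)=(74*31+32)%997=332 h(3,3)=(3*31+3)%997=96 -> [332, 96]
  L2: h(332,96)=(332*31+96)%997=418 -> [418]
  root=418
After append 49 (leaves=[74, 32, 3, 49]):
  L0: [74, 32, 3, 49]
  L1: h(74,32)=(74*31+32)%997=332 h(3,49)=(3*31+49)%997=142 -> [332, 142]
  L2: h(332,142)=(332*31+142)%997=464 -> [464]
  root=464
After append 66 (leaves=[74, 32, 3, 49, 66]):
  L0: [74, 32, 3, 49, 66]
  L1: h(74,32)=(74*31+32)%997=332 h(3,49)=(3*31+49)%997=142 h(66,66)=(66*31+66)%997=118 -> [332, 142, 118]
  L2: h(332,142)=(332*31+142)%997=464 h(118,118)=(118*31+118)%997=785 -> [464, 785]
  L3: h(464,785)=(464*31+785)%997=214 -> [214]
  root=214

Answer: 74 332 418 464 214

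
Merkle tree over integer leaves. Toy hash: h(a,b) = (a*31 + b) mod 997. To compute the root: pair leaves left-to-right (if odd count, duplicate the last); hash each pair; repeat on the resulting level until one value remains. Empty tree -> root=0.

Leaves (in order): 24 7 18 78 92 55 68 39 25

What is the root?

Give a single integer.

L0: [24, 7, 18, 78, 92, 55, 68, 39, 25]
L1: h(24,7)=(24*31+7)%997=751 h(18,78)=(18*31+78)%997=636 h(92,55)=(92*31+55)%997=913 h(68,39)=(68*31+39)%997=153 h(25,25)=(25*31+25)%997=800 -> [751, 636, 913, 153, 800]
L2: h(751,636)=(751*31+636)%997=986 h(913,153)=(913*31+153)%997=540 h(800,800)=(800*31+800)%997=675 -> [986, 540, 675]
L3: h(986,540)=(986*31+540)%997=199 h(675,675)=(675*31+675)%997=663 -> [199, 663]
L4: h(199,663)=(199*31+663)%997=850 -> [850]

Answer: 850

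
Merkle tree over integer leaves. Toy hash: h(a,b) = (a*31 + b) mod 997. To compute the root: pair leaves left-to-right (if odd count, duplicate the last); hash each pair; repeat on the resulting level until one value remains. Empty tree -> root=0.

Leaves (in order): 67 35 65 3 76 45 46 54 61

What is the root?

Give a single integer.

L0: [67, 35, 65, 3, 76, 45, 46, 54, 61]
L1: h(67,35)=(67*31+35)%997=118 h(65,3)=(65*31+3)%997=24 h(76,45)=(76*31+45)%997=407 h(46,54)=(46*31+54)%997=483 h(61,61)=(61*31+61)%997=955 -> [118, 24, 407, 483, 955]
L2: h(118,24)=(118*31+24)%997=691 h(407,483)=(407*31+483)%997=139 h(955,955)=(955*31+955)%997=650 -> [691, 139, 650]
L3: h(691,139)=(691*31+139)%997=623 h(650,650)=(650*31+650)%997=860 -> [623, 860]
L4: h(623,860)=(623*31+860)%997=233 -> [233]

Answer: 233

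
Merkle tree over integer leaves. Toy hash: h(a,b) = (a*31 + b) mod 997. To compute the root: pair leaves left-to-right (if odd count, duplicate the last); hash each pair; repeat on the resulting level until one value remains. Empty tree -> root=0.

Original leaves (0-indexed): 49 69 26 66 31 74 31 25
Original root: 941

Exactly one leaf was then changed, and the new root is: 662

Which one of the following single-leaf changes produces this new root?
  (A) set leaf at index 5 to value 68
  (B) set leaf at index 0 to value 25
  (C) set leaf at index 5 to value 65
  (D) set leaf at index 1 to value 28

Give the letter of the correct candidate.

Original leaves: [49, 69, 26, 66, 31, 74, 31, 25]
Target new root: 662
Try each candidate change and compute the resulting root:
Candidate A: set leaf[5] = 68 -> leaves = [49, 69, 26, 66, 31, 68, 31, 25]
  L0: [49, 69, 26, 66, 31, 68, 31, 25]
  L1: h(49,69)=(49*31+69)%997=591 h(26,66)=(26*31+66)%997=872 h(31,68)=(31*31+68)%997=32 h(31,25)=(31*31+25)%997=986 -> [591, 872, 32, 986]
  L2: h(591,872)=(591*31+872)%997=250 h(32,986)=(32*31+986)%997=981 -> [250, 981]
  L3: h(250,981)=(250*31+981)%997=755 -> [755]
  root = 755 != target 662
Candidate B: set leaf[0] = 25 -> leaves = [25, 69, 26, 66, 31, 74, 31, 25]
  L0: [25, 69, 26, 66, 31, 74, 31, 25]
  L1: h(25,69)=(25*31+69)%997=844 h(26,66)=(26*31+66)%997=872 h(31,74)=(31*31+74)%997=38 h(31,25)=(31*31+25)%997=986 -> [844, 872, 38, 986]
  L2: h(844,872)=(844*31+872)%997=117 h(38,986)=(38*31+986)%997=170 -> [117, 170]
  L3: h(117,170)=(117*31+170)%997=806 -> [806]
  root = 806 != target 662
Candidate C: set leaf[5] = 65 -> leaves = [49, 69, 26, 66, 31, 65, 31, 25]
  L0: [49, 69, 26, 66, 31, 65, 31, 25]
  L1: h(49,69)=(49*31+69)%997=591 h(26,66)=(26*31+66)%997=872 h(31,65)=(31*31+65)%997=29 h(31,25)=(31*31+25)%997=986 -> [591, 872, 29, 986]
  L2: h(591,872)=(591*31+872)%997=250 h(29,986)=(29*31+986)%997=888 -> [250, 888]
  L3: h(250,888)=(250*31+888)%997=662 -> [662]
  root = 662 == target 662  ** MATCH **
Candidate D: set leaf[1] = 28 -> leaves = [49, 28, 26, 66, 31, 74, 31, 25]
  L0: [49, 28, 26, 66, 31, 74, 31, 25]
  L1: h(49,28)=(49*31+28)%997=550 h(26,66)=(26*31+66)%997=872 h(31,74)=(31*31+74)%997=38 h(31,25)=(31*31+25)%997=986 -> [550, 872, 38, 986]
  L2: h(550,872)=(550*31+872)%997=973 h(38,986)=(38*31+986)%997=170 -> [973, 170]
  L3: h(973,170)=(973*31+170)%997=423 -> [423]
  root = 423 != target 662
Candidate C produces the target root.

Answer: C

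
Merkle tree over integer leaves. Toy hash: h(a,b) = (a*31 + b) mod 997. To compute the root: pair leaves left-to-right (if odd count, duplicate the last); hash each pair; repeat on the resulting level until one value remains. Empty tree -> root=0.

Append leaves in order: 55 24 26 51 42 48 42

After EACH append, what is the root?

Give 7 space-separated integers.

After append 55 (leaves=[55]):
  L0: [55]
  root=55
After append 24 (leaves=[55, 24]):
  L0: [55, 24]
  L1: h(55,24)=(55*31+24)%997=732 -> [732]
  root=732
After append 26 (leaves=[55, 24, 26]):
  L0: [55, 24, 26]
  L1: h(55,24)=(55*31+24)%997=732 h(26,26)=(26*31+26)%997=832 -> [732, 832]
  L2: h(732,832)=(732*31+832)%997=593 -> [593]
  root=593
After append 51 (leaves=[55, 24, 26, 51]):
  L0: [55, 24, 26, 51]
  L1: h(55,24)=(55*31+24)%997=732 h(26,51)=(26*31+51)%997=857 -> [732, 857]
  L2: h(732,857)=(732*31+857)%997=618 -> [618]
  root=618
After append 42 (leaves=[55, 24, 26, 51, 42]):
  L0: [55, 24, 26, 51, 42]
  L1: h(55,24)=(55*31+24)%997=732 h(26,51)=(26*31+51)%997=857 h(42,42)=(42*31+42)%997=347 -> [732, 857, 347]
  L2: h(732,857)=(732*31+857)%997=618 h(347,347)=(347*31+347)%997=137 -> [618, 137]
  L3: h(618,137)=(618*31+137)%997=352 -> [352]
  root=352
After append 48 (leaves=[55, 24, 26, 51, 42, 48]):
  L0: [55, 24, 26, 51, 42, 48]
  L1: h(55,24)=(55*31+24)%997=732 h(26,51)=(26*31+51)%997=857 h(42,48)=(42*31+48)%997=353 -> [732, 857, 353]
  L2: h(732,857)=(732*31+857)%997=618 h(353,353)=(353*31+353)%997=329 -> [618, 329]
  L3: h(618,329)=(618*31+329)%997=544 -> [544]
  root=544
After append 42 (leaves=[55, 24, 26, 51, 42, 48, 42]):
  L0: [55, 24, 26, 51, 42, 48, 42]
  L1: h(55,24)=(55*31+24)%997=732 h(26,51)=(26*31+51)%997=857 h(42,48)=(42*31+48)%997=353 h(42,42)=(42*31+42)%997=347 -> [732, 857, 353, 347]
  L2: h(732,857)=(732*31+857)%997=618 h(353,347)=(353*31+347)%997=323 -> [618, 323]
  L3: h(618,323)=(618*31+323)%997=538 -> [538]
  root=538

Answer: 55 732 593 618 352 544 538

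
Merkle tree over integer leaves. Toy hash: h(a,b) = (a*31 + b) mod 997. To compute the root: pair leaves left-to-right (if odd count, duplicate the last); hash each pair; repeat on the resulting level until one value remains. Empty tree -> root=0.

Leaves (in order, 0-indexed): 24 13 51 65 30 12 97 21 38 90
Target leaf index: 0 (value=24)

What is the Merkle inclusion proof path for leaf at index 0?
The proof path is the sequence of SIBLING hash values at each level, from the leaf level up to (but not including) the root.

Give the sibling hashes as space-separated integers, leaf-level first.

L0 (leaves): [24, 13, 51, 65, 30, 12, 97, 21, 38, 90], target index=0
L1: h(24,13)=(24*31+13)%997=757 [pair 0] h(51,65)=(51*31+65)%997=649 [pair 1] h(30,12)=(30*31+12)%997=942 [pair 2] h(97,21)=(97*31+21)%997=37 [pair 3] h(38,90)=(38*31+90)%997=271 [pair 4] -> [757, 649, 942, 37, 271]
  Sibling for proof at L0: 13
L2: h(757,649)=(757*31+649)%997=188 [pair 0] h(942,37)=(942*31+37)%997=326 [pair 1] h(271,271)=(271*31+271)%997=696 [pair 2] -> [188, 326, 696]
  Sibling for proof at L1: 649
L3: h(188,326)=(188*31+326)%997=172 [pair 0] h(696,696)=(696*31+696)%997=338 [pair 1] -> [172, 338]
  Sibling for proof at L2: 326
L4: h(172,338)=(172*31+338)%997=685 [pair 0] -> [685]
  Sibling for proof at L3: 338
Root: 685
Proof path (sibling hashes from leaf to root): [13, 649, 326, 338]

Answer: 13 649 326 338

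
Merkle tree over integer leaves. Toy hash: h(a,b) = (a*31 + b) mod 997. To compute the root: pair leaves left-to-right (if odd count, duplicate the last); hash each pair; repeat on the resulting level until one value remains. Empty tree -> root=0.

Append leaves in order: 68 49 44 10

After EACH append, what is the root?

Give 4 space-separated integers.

After append 68 (leaves=[68]):
  L0: [68]
  root=68
After append 49 (leaves=[68, 49]):
  L0: [68, 49]
  L1: h(68,49)=(68*31+49)%997=163 -> [163]
  root=163
After append 44 (leaves=[68, 49, 44]):
  L0: [68, 49, 44]
  L1: h(68,49)=(68*31+49)%997=163 h(44,44)=(44*31+44)%997=411 -> [163, 411]
  L2: h(163,411)=(163*31+411)%997=479 -> [479]
  root=479
After append 10 (leaves=[68, 49, 44, 10]):
  L0: [68, 49, 44, 10]
  L1: h(68,49)=(68*31+49)%997=163 h(44,10)=(44*31+10)%997=377 -> [163, 377]
  L2: h(163,377)=(163*31+377)%997=445 -> [445]
  root=445

Answer: 68 163 479 445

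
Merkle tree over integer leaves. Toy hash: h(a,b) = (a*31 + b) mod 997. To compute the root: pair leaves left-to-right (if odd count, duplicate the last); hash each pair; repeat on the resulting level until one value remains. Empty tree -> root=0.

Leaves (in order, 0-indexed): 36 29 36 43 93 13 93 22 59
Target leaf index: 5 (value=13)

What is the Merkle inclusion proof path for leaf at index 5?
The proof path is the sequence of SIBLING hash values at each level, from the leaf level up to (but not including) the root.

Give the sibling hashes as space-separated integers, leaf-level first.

Answer: 93 911 762 129

Derivation:
L0 (leaves): [36, 29, 36, 43, 93, 13, 93, 22, 59], target index=5
L1: h(36,29)=(36*31+29)%997=148 [pair 0] h(36,43)=(36*31+43)%997=162 [pair 1] h(93,13)=(93*31+13)%997=902 [pair 2] h(93,22)=(93*31+22)%997=911 [pair 3] h(59,59)=(59*31+59)%997=891 [pair 4] -> [148, 162, 902, 911, 891]
  Sibling for proof at L0: 93
L2: h(148,162)=(148*31+162)%997=762 [pair 0] h(902,911)=(902*31+911)%997=957 [pair 1] h(891,891)=(891*31+891)%997=596 [pair 2] -> [762, 957, 596]
  Sibling for proof at L1: 911
L3: h(762,957)=(762*31+957)%997=651 [pair 0] h(596,596)=(596*31+596)%997=129 [pair 1] -> [651, 129]
  Sibling for proof at L2: 762
L4: h(651,129)=(651*31+129)%997=370 [pair 0] -> [370]
  Sibling for proof at L3: 129
Root: 370
Proof path (sibling hashes from leaf to root): [93, 911, 762, 129]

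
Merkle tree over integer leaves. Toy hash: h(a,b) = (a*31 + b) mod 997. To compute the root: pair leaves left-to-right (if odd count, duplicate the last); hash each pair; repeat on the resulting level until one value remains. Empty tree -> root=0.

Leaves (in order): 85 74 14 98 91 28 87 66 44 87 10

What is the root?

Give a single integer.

Answer: 480

Derivation:
L0: [85, 74, 14, 98, 91, 28, 87, 66, 44, 87, 10]
L1: h(85,74)=(85*31+74)%997=715 h(14,98)=(14*31+98)%997=532 h(91,28)=(91*31+28)%997=855 h(87,66)=(87*31+66)%997=769 h(44,87)=(44*31+87)%997=454 h(10,10)=(10*31+10)%997=320 -> [715, 532, 855, 769, 454, 320]
L2: h(715,532)=(715*31+532)%997=763 h(855,769)=(855*31+769)%997=355 h(454,320)=(454*31+320)%997=436 -> [763, 355, 436]
L3: h(763,355)=(763*31+355)%997=80 h(436,436)=(436*31+436)%997=991 -> [80, 991]
L4: h(80,991)=(80*31+991)%997=480 -> [480]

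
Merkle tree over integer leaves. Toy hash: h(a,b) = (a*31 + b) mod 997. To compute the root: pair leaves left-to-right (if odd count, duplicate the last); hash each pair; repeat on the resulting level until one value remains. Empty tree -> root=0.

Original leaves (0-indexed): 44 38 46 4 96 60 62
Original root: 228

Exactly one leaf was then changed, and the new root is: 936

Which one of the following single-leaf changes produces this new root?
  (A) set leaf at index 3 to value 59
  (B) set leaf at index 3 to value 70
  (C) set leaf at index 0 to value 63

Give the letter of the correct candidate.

Original leaves: [44, 38, 46, 4, 96, 60, 62]
Target new root: 936
Try each candidate change and compute the resulting root:
Candidate A: set leaf[3] = 59 -> leaves = [44, 38, 46, 59, 96, 60, 62]
  L0: [44, 38, 46, 59, 96, 60, 62]
  L1: h(44,38)=(44*31+38)%997=405 h(46,59)=(46*31+59)%997=488 h(96,60)=(96*31+60)%997=45 h(62,62)=(62*31+62)%997=987 -> [405, 488, 45, 987]
  L2: h(405,488)=(405*31+488)%997=82 h(45,987)=(45*31+987)%997=388 -> [82, 388]
  L3: h(82,388)=(82*31+388)%997=936 -> [936]
  root = 936 == target 936  ** MATCH **
Candidate B: set leaf[3] = 70 -> leaves = [44, 38, 46, 70, 96, 60, 62]
  L0: [44, 38, 46, 70, 96, 60, 62]
  L1: h(44,38)=(44*31+38)%997=405 h(46,70)=(46*31+70)%997=499 h(96,60)=(96*31+60)%997=45 h(62,62)=(62*31+62)%997=987 -> [405, 499, 45, 987]
  L2: h(405,499)=(405*31+499)%997=93 h(45,987)=(45*31+987)%997=388 -> [93, 388]
  L3: h(93,388)=(93*31+388)%997=280 -> [280]
  root = 280 != target 936
Candidate C: set leaf[0] = 63 -> leaves = [63, 38, 46, 4, 96, 60, 62]
  L0: [63, 38, 46, 4, 96, 60, 62]
  L1: h(63,38)=(63*31+38)%997=994 h(46,4)=(46*31+4)%997=433 h(96,60)=(96*31+60)%997=45 h(62,62)=(62*31+62)%997=987 -> [994, 433, 45, 987]
  L2: h(994,433)=(994*31+433)%997=340 h(45,987)=(45*31+987)%997=388 -> [340, 388]
  L3: h(340,388)=(340*31+388)%997=958 -> [958]
  root = 958 != target 936
Candidate A produces the target root.

Answer: A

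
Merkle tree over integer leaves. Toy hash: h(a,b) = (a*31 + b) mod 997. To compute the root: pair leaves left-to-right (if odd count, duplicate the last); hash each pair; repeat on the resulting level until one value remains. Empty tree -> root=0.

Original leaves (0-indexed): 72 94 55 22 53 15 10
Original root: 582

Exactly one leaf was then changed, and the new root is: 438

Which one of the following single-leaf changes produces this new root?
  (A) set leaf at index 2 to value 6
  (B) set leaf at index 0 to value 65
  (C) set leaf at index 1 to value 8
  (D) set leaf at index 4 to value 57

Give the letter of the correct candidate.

Original leaves: [72, 94, 55, 22, 53, 15, 10]
Target new root: 438
Try each candidate change and compute the resulting root:
Candidate A: set leaf[2] = 6 -> leaves = [72, 94, 6, 22, 53, 15, 10]
  L0: [72, 94, 6, 22, 53, 15, 10]
  L1: h(72,94)=(72*31+94)%997=332 h(6,22)=(6*31+22)%997=208 h(53,15)=(53*31+15)%997=661 h(10,10)=(10*31+10)%997=320 -> [332, 208, 661, 320]
  L2: h(332,208)=(332*31+208)%997=530 h(661,320)=(661*31+320)%997=871 -> [530, 871]
  L3: h(530,871)=(530*31+871)%997=352 -> [352]
  root = 352 != target 438
Candidate B: set leaf[0] = 65 -> leaves = [65, 94, 55, 22, 53, 15, 10]
  L0: [65, 94, 55, 22, 53, 15, 10]
  L1: h(65,94)=(65*31+94)%997=115 h(55,22)=(55*31+22)%997=730 h(53,15)=(53*31+15)%997=661 h(10,10)=(10*31+10)%997=320 -> [115, 730, 661, 320]
  L2: h(115,730)=(115*31+730)%997=307 h(661,320)=(661*31+320)%997=871 -> [307, 871]
  L3: h(307,871)=(307*31+871)%997=418 -> [418]
  root = 418 != target 438
Candidate C: set leaf[1] = 8 -> leaves = [72, 8, 55, 22, 53, 15, 10]
  L0: [72, 8, 55, 22, 53, 15, 10]
  L1: h(72,8)=(72*31+8)%997=246 h(55,22)=(55*31+22)%997=730 h(53,15)=(53*31+15)%997=661 h(10,10)=(10*31+10)%997=320 -> [246, 730, 661, 320]
  L2: h(246,730)=(246*31+730)%997=380 h(661,320)=(661*31+320)%997=871 -> [380, 871]
  L3: h(380,871)=(380*31+871)%997=687 -> [687]
  root = 687 != target 438
Candidate D: set leaf[4] = 57 -> leaves = [72, 94, 55, 22, 57, 15, 10]
  L0: [72, 94, 55, 22, 57, 15, 10]
  L1: h(72,94)=(72*31+94)%997=332 h(55,22)=(55*31+22)%997=730 h(57,15)=(57*31+15)%997=785 h(10,10)=(10*31+10)%997=320 -> [332, 730, 785, 320]
  L2: h(332,730)=(332*31+730)%997=55 h(785,320)=(785*31+320)%997=727 -> [55, 727]
  L3: h(55,727)=(55*31+727)%997=438 -> [438]
  root = 438 == target 438  ** MATCH **
Candidate D produces the target root.

Answer: D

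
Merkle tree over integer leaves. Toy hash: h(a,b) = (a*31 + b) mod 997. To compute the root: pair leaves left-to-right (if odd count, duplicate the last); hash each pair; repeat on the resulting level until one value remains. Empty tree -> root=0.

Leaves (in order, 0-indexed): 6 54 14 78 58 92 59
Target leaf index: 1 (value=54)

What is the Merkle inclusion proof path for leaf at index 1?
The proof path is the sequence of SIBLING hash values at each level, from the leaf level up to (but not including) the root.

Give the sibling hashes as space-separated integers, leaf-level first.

L0 (leaves): [6, 54, 14, 78, 58, 92, 59], target index=1
L1: h(6,54)=(6*31+54)%997=240 [pair 0] h(14,78)=(14*31+78)%997=512 [pair 1] h(58,92)=(58*31+92)%997=893 [pair 2] h(59,59)=(59*31+59)%997=891 [pair 3] -> [240, 512, 893, 891]
  Sibling for proof at L0: 6
L2: h(240,512)=(240*31+512)%997=973 [pair 0] h(893,891)=(893*31+891)%997=658 [pair 1] -> [973, 658]
  Sibling for proof at L1: 512
L3: h(973,658)=(973*31+658)%997=911 [pair 0] -> [911]
  Sibling for proof at L2: 658
Root: 911
Proof path (sibling hashes from leaf to root): [6, 512, 658]

Answer: 6 512 658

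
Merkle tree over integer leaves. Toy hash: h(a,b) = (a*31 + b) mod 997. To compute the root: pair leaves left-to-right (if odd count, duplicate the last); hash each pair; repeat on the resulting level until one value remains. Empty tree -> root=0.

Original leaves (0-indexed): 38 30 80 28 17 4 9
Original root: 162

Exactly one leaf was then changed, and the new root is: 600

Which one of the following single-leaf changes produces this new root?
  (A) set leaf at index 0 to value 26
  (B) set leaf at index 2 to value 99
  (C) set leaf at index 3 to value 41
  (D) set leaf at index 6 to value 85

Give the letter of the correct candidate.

Answer: D

Derivation:
Original leaves: [38, 30, 80, 28, 17, 4, 9]
Target new root: 600
Try each candidate change and compute the resulting root:
Candidate A: set leaf[0] = 26 -> leaves = [26, 30, 80, 28, 17, 4, 9]
  L0: [26, 30, 80, 28, 17, 4, 9]
  L1: h(26,30)=(26*31+30)%997=836 h(80,28)=(80*31+28)%997=514 h(17,4)=(17*31+4)%997=531 h(9,9)=(9*31+9)%997=288 -> [836, 514, 531, 288]
  L2: h(836,514)=(836*31+514)%997=508 h(531,288)=(531*31+288)%997=797 -> [508, 797]
  L3: h(508,797)=(508*31+797)%997=593 -> [593]
  root = 593 != target 600
Candidate B: set leaf[2] = 99 -> leaves = [38, 30, 99, 28, 17, 4, 9]
  L0: [38, 30, 99, 28, 17, 4, 9]
  L1: h(38,30)=(38*31+30)%997=211 h(99,28)=(99*31+28)%997=106 h(17,4)=(17*31+4)%997=531 h(9,9)=(9*31+9)%997=288 -> [211, 106, 531, 288]
  L2: h(211,106)=(211*31+106)%997=665 h(531,288)=(531*31+288)%997=797 -> [665, 797]
  L3: h(665,797)=(665*31+797)%997=475 -> [475]
  root = 475 != target 600
Candidate C: set leaf[3] = 41 -> leaves = [38, 30, 80, 41, 17, 4, 9]
  L0: [38, 30, 80, 41, 17, 4, 9]
  L1: h(38,30)=(38*31+30)%997=211 h(80,41)=(80*31+41)%997=527 h(17,4)=(17*31+4)%997=531 h(9,9)=(9*31+9)%997=288 -> [211, 527, 531, 288]
  L2: h(211,527)=(211*31+527)%997=89 h(531,288)=(531*31+288)%997=797 -> [89, 797]
  L3: h(89,797)=(89*31+797)%997=565 -> [565]
  root = 565 != target 600
Candidate D: set leaf[6] = 85 -> leaves = [38, 30, 80, 28, 17, 4, 85]
  L0: [38, 30, 80, 28, 17, 4, 85]
  L1: h(38,30)=(38*31+30)%997=211 h(80,28)=(80*31+28)%997=514 h(17,4)=(17*31+4)%997=531 h(85,85)=(85*31+85)%997=726 -> [211, 514, 531, 726]
  L2: h(211,514)=(211*31+514)%997=76 h(531,726)=(531*31+726)%997=238 -> [76, 238]
  L3: h(76,238)=(76*31+238)%997=600 -> [600]
  root = 600 == target 600  ** MATCH **
Candidate D produces the target root.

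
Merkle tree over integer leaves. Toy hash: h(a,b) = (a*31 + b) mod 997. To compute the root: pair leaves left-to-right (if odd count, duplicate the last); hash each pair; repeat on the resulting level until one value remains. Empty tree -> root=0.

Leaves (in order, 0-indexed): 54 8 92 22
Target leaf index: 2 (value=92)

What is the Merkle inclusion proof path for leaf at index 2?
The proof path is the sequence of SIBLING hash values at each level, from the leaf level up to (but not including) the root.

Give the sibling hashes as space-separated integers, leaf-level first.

Answer: 22 685

Derivation:
L0 (leaves): [54, 8, 92, 22], target index=2
L1: h(54,8)=(54*31+8)%997=685 [pair 0] h(92,22)=(92*31+22)%997=880 [pair 1] -> [685, 880]
  Sibling for proof at L0: 22
L2: h(685,880)=(685*31+880)%997=181 [pair 0] -> [181]
  Sibling for proof at L1: 685
Root: 181
Proof path (sibling hashes from leaf to root): [22, 685]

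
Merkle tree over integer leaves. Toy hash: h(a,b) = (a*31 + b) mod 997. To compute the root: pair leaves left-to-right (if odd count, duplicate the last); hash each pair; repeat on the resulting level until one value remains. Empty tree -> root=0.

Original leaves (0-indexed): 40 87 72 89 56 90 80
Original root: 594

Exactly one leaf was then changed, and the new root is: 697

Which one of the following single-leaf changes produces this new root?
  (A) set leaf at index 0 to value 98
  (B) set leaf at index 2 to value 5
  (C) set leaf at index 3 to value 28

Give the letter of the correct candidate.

Original leaves: [40, 87, 72, 89, 56, 90, 80]
Target new root: 697
Try each candidate change and compute the resulting root:
Candidate A: set leaf[0] = 98 -> leaves = [98, 87, 72, 89, 56, 90, 80]
  L0: [98, 87, 72, 89, 56, 90, 80]
  L1: h(98,87)=(98*31+87)%997=134 h(72,89)=(72*31+89)%997=327 h(56,90)=(56*31+90)%997=829 h(80,80)=(80*31+80)%997=566 -> [134, 327, 829, 566]
  L2: h(134,327)=(134*31+327)%997=493 h(829,566)=(829*31+566)%997=343 -> [493, 343]
  L3: h(493,343)=(493*31+343)%997=671 -> [671]
  root = 671 != target 697
Candidate B: set leaf[2] = 5 -> leaves = [40, 87, 5, 89, 56, 90, 80]
  L0: [40, 87, 5, 89, 56, 90, 80]
  L1: h(40,87)=(40*31+87)%997=330 h(5,89)=(5*31+89)%997=244 h(56,90)=(56*31+90)%997=829 h(80,80)=(80*31+80)%997=566 -> [330, 244, 829, 566]
  L2: h(330,244)=(330*31+244)%997=504 h(829,566)=(829*31+566)%997=343 -> [504, 343]
  L3: h(504,343)=(504*31+343)%997=15 -> [15]
  root = 15 != target 697
Candidate C: set leaf[3] = 28 -> leaves = [40, 87, 72, 28, 56, 90, 80]
  L0: [40, 87, 72, 28, 56, 90, 80]
  L1: h(40,87)=(40*31+87)%997=330 h(72,28)=(72*31+28)%997=266 h(56,90)=(56*31+90)%997=829 h(80,80)=(80*31+80)%997=566 -> [330, 266, 829, 566]
  L2: h(330,266)=(330*31+266)%997=526 h(829,566)=(829*31+566)%997=343 -> [526, 343]
  L3: h(526,343)=(526*31+343)%997=697 -> [697]
  root = 697 == target 697  ** MATCH **
Candidate C produces the target root.

Answer: C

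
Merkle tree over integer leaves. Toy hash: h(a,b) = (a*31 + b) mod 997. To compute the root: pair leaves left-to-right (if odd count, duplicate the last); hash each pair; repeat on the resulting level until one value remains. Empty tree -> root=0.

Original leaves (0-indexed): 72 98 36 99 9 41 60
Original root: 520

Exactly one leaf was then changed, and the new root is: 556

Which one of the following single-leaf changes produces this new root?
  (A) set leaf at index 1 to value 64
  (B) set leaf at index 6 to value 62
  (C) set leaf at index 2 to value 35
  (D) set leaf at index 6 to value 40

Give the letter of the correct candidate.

Original leaves: [72, 98, 36, 99, 9, 41, 60]
Target new root: 556
Try each candidate change and compute the resulting root:
Candidate A: set leaf[1] = 64 -> leaves = [72, 64, 36, 99, 9, 41, 60]
  L0: [72, 64, 36, 99, 9, 41, 60]
  L1: h(72,64)=(72*31+64)%997=302 h(36,99)=(36*31+99)%997=218 h(9,41)=(9*31+41)%997=320 h(60,60)=(60*31+60)%997=923 -> [302, 218, 320, 923]
  L2: h(302,218)=(302*31+218)%997=607 h(320,923)=(320*31+923)%997=873 -> [607, 873]
  L3: h(607,873)=(607*31+873)%997=747 -> [747]
  root = 747 != target 556
Candidate B: set leaf[6] = 62 -> leaves = [72, 98, 36, 99, 9, 41, 62]
  L0: [72, 98, 36, 99, 9, 41, 62]
  L1: h(72,98)=(72*31+98)%997=336 h(36,99)=(36*31+99)%997=218 h(9,41)=(9*31+41)%997=320 h(62,62)=(62*31+62)%997=987 -> [336, 218, 320, 987]
  L2: h(336,218)=(336*31+218)%997=664 h(320,987)=(320*31+987)%997=937 -> [664, 937]
  L3: h(664,937)=(664*31+937)%997=584 -> [584]
  root = 584 != target 556
Candidate C: set leaf[2] = 35 -> leaves = [72, 98, 35, 99, 9, 41, 60]
  L0: [72, 98, 35, 99, 9, 41, 60]
  L1: h(72,98)=(72*31+98)%997=336 h(35,99)=(35*31+99)%997=187 h(9,41)=(9*31+41)%997=320 h(60,60)=(60*31+60)%997=923 -> [336, 187, 320, 923]
  L2: h(336,187)=(336*31+187)%997=633 h(320,923)=(320*31+923)%997=873 -> [633, 873]
  L3: h(633,873)=(633*31+873)%997=556 -> [556]
  root = 556 == target 556  ** MATCH **
Candidate D: set leaf[6] = 40 -> leaves = [72, 98, 36, 99, 9, 41, 40]
  L0: [72, 98, 36, 99, 9, 41, 40]
  L1: h(72,98)=(72*31+98)%997=336 h(36,99)=(36*31+99)%997=218 h(9,41)=(9*31+41)%997=320 h(40,40)=(40*31+40)%997=283 -> [336, 218, 320, 283]
  L2: h(336,218)=(336*31+218)%997=664 h(320,283)=(320*31+283)%997=233 -> [664, 233]
  L3: h(664,233)=(664*31+233)%997=877 -> [877]
  root = 877 != target 556
Candidate C produces the target root.

Answer: C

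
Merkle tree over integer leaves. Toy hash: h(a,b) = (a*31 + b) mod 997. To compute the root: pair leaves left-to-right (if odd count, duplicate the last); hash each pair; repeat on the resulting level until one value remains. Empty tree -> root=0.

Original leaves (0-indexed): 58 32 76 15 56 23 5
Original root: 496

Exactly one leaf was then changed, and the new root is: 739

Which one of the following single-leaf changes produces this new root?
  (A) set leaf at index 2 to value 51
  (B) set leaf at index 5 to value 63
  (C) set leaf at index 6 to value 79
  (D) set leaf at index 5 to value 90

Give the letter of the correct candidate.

Answer: B

Derivation:
Original leaves: [58, 32, 76, 15, 56, 23, 5]
Target new root: 739
Try each candidate change and compute the resulting root:
Candidate A: set leaf[2] = 51 -> leaves = [58, 32, 51, 15, 56, 23, 5]
  L0: [58, 32, 51, 15, 56, 23, 5]
  L1: h(58,32)=(58*31+32)%997=833 h(51,15)=(51*31+15)%997=599 h(56,23)=(56*31+23)%997=762 h(5,5)=(5*31+5)%997=160 -> [833, 599, 762, 160]
  L2: h(833,599)=(833*31+599)%997=500 h(762,160)=(762*31+160)%997=851 -> [500, 851]
  L3: h(500,851)=(500*31+851)%997=399 -> [399]
  root = 399 != target 739
Candidate B: set leaf[5] = 63 -> leaves = [58, 32, 76, 15, 56, 63, 5]
  L0: [58, 32, 76, 15, 56, 63, 5]
  L1: h(58,32)=(58*31+32)%997=833 h(76,15)=(76*31+15)%997=377 h(56,63)=(56*31+63)%997=802 h(5,5)=(5*31+5)%997=160 -> [833, 377, 802, 160]
  L2: h(833,377)=(833*31+377)%997=278 h(802,160)=(802*31+160)%997=97 -> [278, 97]
  L3: h(278,97)=(278*31+97)%997=739 -> [739]
  root = 739 == target 739  ** MATCH **
Candidate C: set leaf[6] = 79 -> leaves = [58, 32, 76, 15, 56, 23, 79]
  L0: [58, 32, 76, 15, 56, 23, 79]
  L1: h(58,32)=(58*31+32)%997=833 h(76,15)=(76*31+15)%997=377 h(56,23)=(56*31+23)%997=762 h(79,79)=(79*31+79)%997=534 -> [833, 377, 762, 534]
  L2: h(833,377)=(833*31+377)%997=278 h(762,534)=(762*31+534)%997=228 -> [278, 228]
  L3: h(278,228)=(278*31+228)%997=870 -> [870]
  root = 870 != target 739
Candidate D: set leaf[5] = 90 -> leaves = [58, 32, 76, 15, 56, 90, 5]
  L0: [58, 32, 76, 15, 56, 90, 5]
  L1: h(58,32)=(58*31+32)%997=833 h(76,15)=(76*31+15)%997=377 h(56,90)=(56*31+90)%997=829 h(5,5)=(5*31+5)%997=160 -> [833, 377, 829, 160]
  L2: h(833,377)=(833*31+377)%997=278 h(829,160)=(829*31+160)%997=934 -> [278, 934]
  L3: h(278,934)=(278*31+934)%997=579 -> [579]
  root = 579 != target 739
Candidate B produces the target root.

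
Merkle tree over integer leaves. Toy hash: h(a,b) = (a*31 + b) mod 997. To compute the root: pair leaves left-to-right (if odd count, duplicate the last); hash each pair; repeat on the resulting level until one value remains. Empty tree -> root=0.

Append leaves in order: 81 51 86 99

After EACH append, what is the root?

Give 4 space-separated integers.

Answer: 81 568 420 433

Derivation:
After append 81 (leaves=[81]):
  L0: [81]
  root=81
After append 51 (leaves=[81, 51]):
  L0: [81, 51]
  L1: h(81,51)=(81*31+51)%997=568 -> [568]
  root=568
After append 86 (leaves=[81, 51, 86]):
  L0: [81, 51, 86]
  L1: h(81,51)=(81*31+51)%997=568 h(86,86)=(86*31+86)%997=758 -> [568, 758]
  L2: h(568,758)=(568*31+758)%997=420 -> [420]
  root=420
After append 99 (leaves=[81, 51, 86, 99]):
  L0: [81, 51, 86, 99]
  L1: h(81,51)=(81*31+51)%997=568 h(86,99)=(86*31+99)%997=771 -> [568, 771]
  L2: h(568,771)=(568*31+771)%997=433 -> [433]
  root=433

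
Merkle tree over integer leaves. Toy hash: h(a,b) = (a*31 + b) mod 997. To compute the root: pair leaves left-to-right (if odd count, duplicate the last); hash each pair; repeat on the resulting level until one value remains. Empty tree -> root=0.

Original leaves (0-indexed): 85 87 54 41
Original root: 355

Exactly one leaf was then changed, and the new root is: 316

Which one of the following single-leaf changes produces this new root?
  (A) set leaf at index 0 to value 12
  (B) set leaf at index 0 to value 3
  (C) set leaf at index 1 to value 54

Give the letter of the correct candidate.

Original leaves: [85, 87, 54, 41]
Target new root: 316
Try each candidate change and compute the resulting root:
Candidate A: set leaf[0] = 12 -> leaves = [12, 87, 54, 41]
  L0: [12, 87, 54, 41]
  L1: h(12,87)=(12*31+87)%997=459 h(54,41)=(54*31+41)%997=718 -> [459, 718]
  L2: h(459,718)=(459*31+718)%997=989 -> [989]
  root = 989 != target 316
Candidate B: set leaf[0] = 3 -> leaves = [3, 87, 54, 41]
  L0: [3, 87, 54, 41]
  L1: h(3,87)=(3*31+87)%997=180 h(54,41)=(54*31+41)%997=718 -> [180, 718]
  L2: h(180,718)=(180*31+718)%997=316 -> [316]
  root = 316 == target 316  ** MATCH **
Candidate C: set leaf[1] = 54 -> leaves = [85, 54, 54, 41]
  L0: [85, 54, 54, 41]
  L1: h(85,54)=(85*31+54)%997=695 h(54,41)=(54*31+41)%997=718 -> [695, 718]
  L2: h(695,718)=(695*31+718)%997=329 -> [329]
  root = 329 != target 316
Candidate B produces the target root.

Answer: B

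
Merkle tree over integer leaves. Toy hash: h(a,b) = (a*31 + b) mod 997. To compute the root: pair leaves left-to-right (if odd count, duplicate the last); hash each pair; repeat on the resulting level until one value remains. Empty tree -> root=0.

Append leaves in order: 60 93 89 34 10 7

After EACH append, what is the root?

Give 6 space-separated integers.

Answer: 60 956 580 525 593 497

Derivation:
After append 60 (leaves=[60]):
  L0: [60]
  root=60
After append 93 (leaves=[60, 93]):
  L0: [60, 93]
  L1: h(60,93)=(60*31+93)%997=956 -> [956]
  root=956
After append 89 (leaves=[60, 93, 89]):
  L0: [60, 93, 89]
  L1: h(60,93)=(60*31+93)%997=956 h(89,89)=(89*31+89)%997=854 -> [956, 854]
  L2: h(956,854)=(956*31+854)%997=580 -> [580]
  root=580
After append 34 (leaves=[60, 93, 89, 34]):
  L0: [60, 93, 89, 34]
  L1: h(60,93)=(60*31+93)%997=956 h(89,34)=(89*31+34)%997=799 -> [956, 799]
  L2: h(956,799)=(956*31+799)%997=525 -> [525]
  root=525
After append 10 (leaves=[60, 93, 89, 34, 10]):
  L0: [60, 93, 89, 34, 10]
  L1: h(60,93)=(60*31+93)%997=956 h(89,34)=(89*31+34)%997=799 h(10,10)=(10*31+10)%997=320 -> [956, 799, 320]
  L2: h(956,799)=(956*31+799)%997=525 h(320,320)=(320*31+320)%997=270 -> [525, 270]
  L3: h(525,270)=(525*31+270)%997=593 -> [593]
  root=593
After append 7 (leaves=[60, 93, 89, 34, 10, 7]):
  L0: [60, 93, 89, 34, 10, 7]
  L1: h(60,93)=(60*31+93)%997=956 h(89,34)=(89*31+34)%997=799 h(10,7)=(10*31+7)%997=317 -> [956, 799, 317]
  L2: h(956,799)=(956*31+799)%997=525 h(317,317)=(317*31+317)%997=174 -> [525, 174]
  L3: h(525,174)=(525*31+174)%997=497 -> [497]
  root=497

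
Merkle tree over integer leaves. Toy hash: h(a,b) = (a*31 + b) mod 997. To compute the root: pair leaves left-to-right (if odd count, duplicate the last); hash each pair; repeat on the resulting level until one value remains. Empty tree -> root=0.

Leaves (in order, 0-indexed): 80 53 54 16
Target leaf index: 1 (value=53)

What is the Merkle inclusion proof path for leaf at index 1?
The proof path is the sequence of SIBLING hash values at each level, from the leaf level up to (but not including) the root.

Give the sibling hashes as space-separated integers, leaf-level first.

Answer: 80 693

Derivation:
L0 (leaves): [80, 53, 54, 16], target index=1
L1: h(80,53)=(80*31+53)%997=539 [pair 0] h(54,16)=(54*31+16)%997=693 [pair 1] -> [539, 693]
  Sibling for proof at L0: 80
L2: h(539,693)=(539*31+693)%997=453 [pair 0] -> [453]
  Sibling for proof at L1: 693
Root: 453
Proof path (sibling hashes from leaf to root): [80, 693]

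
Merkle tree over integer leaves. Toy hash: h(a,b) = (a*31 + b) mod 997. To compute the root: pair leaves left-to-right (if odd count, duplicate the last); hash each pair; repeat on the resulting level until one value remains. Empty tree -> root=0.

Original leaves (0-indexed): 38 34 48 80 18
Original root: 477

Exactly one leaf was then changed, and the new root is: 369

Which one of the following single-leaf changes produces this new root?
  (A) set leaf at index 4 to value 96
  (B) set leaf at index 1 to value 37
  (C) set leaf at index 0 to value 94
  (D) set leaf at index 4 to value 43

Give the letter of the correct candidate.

Answer: B

Derivation:
Original leaves: [38, 34, 48, 80, 18]
Target new root: 369
Try each candidate change and compute the resulting root:
Candidate A: set leaf[4] = 96 -> leaves = [38, 34, 48, 80, 96]
  L0: [38, 34, 48, 80, 96]
  L1: h(38,34)=(38*31+34)%997=215 h(48,80)=(48*31+80)%997=571 h(96,96)=(96*31+96)%997=81 -> [215, 571, 81]
  L2: h(215,571)=(215*31+571)%997=257 h(81,81)=(81*31+81)%997=598 -> [257, 598]
  L3: h(257,598)=(257*31+598)%997=589 -> [589]
  root = 589 != target 369
Candidate B: set leaf[1] = 37 -> leaves = [38, 37, 48, 80, 18]
  L0: [38, 37, 48, 80, 18]
  L1: h(38,37)=(38*31+37)%997=218 h(48,80)=(48*31+80)%997=571 h(18,18)=(18*31+18)%997=576 -> [218, 571, 576]
  L2: h(218,571)=(218*31+571)%997=350 h(576,576)=(576*31+576)%997=486 -> [350, 486]
  L3: h(350,486)=(350*31+486)%997=369 -> [369]
  root = 369 == target 369  ** MATCH **
Candidate C: set leaf[0] = 94 -> leaves = [94, 34, 48, 80, 18]
  L0: [94, 34, 48, 80, 18]
  L1: h(94,34)=(94*31+34)%997=954 h(48,80)=(48*31+80)%997=571 h(18,18)=(18*31+18)%997=576 -> [954, 571, 576]
  L2: h(954,571)=(954*31+571)%997=235 h(576,576)=(576*31+576)%997=486 -> [235, 486]
  L3: h(235,486)=(235*31+486)%997=792 -> [792]
  root = 792 != target 369
Candidate D: set leaf[4] = 43 -> leaves = [38, 34, 48, 80, 43]
  L0: [38, 34, 48, 80, 43]
  L1: h(38,34)=(38*31+34)%997=215 h(48,80)=(48*31+80)%997=571 h(43,43)=(43*31+43)%997=379 -> [215, 571, 379]
  L2: h(215,571)=(215*31+571)%997=257 h(379,379)=(379*31+379)%997=164 -> [257, 164]
  L3: h(257,164)=(257*31+164)%997=155 -> [155]
  root = 155 != target 369
Candidate B produces the target root.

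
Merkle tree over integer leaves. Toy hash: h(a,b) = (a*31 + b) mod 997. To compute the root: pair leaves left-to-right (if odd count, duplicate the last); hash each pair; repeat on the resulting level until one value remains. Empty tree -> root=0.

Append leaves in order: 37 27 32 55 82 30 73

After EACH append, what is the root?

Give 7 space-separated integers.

Answer: 37 177 529 552 383 713 477

Derivation:
After append 37 (leaves=[37]):
  L0: [37]
  root=37
After append 27 (leaves=[37, 27]):
  L0: [37, 27]
  L1: h(37,27)=(37*31+27)%997=177 -> [177]
  root=177
After append 32 (leaves=[37, 27, 32]):
  L0: [37, 27, 32]
  L1: h(37,27)=(37*31+27)%997=177 h(32,32)=(32*31+32)%997=27 -> [177, 27]
  L2: h(177,27)=(177*31+27)%997=529 -> [529]
  root=529
After append 55 (leaves=[37, 27, 32, 55]):
  L0: [37, 27, 32, 55]
  L1: h(37,27)=(37*31+27)%997=177 h(32,55)=(32*31+55)%997=50 -> [177, 50]
  L2: h(177,50)=(177*31+50)%997=552 -> [552]
  root=552
After append 82 (leaves=[37, 27, 32, 55, 82]):
  L0: [37, 27, 32, 55, 82]
  L1: h(37,27)=(37*31+27)%997=177 h(32,55)=(32*31+55)%997=50 h(82,82)=(82*31+82)%997=630 -> [177, 50, 630]
  L2: h(177,50)=(177*31+50)%997=552 h(630,630)=(630*31+630)%997=220 -> [552, 220]
  L3: h(552,220)=(552*31+220)%997=383 -> [383]
  root=383
After append 30 (leaves=[37, 27, 32, 55, 82, 30]):
  L0: [37, 27, 32, 55, 82, 30]
  L1: h(37,27)=(37*31+27)%997=177 h(32,55)=(32*31+55)%997=50 h(82,30)=(82*31+30)%997=578 -> [177, 50, 578]
  L2: h(177,50)=(177*31+50)%997=552 h(578,578)=(578*31+578)%997=550 -> [552, 550]
  L3: h(552,550)=(552*31+550)%997=713 -> [713]
  root=713
After append 73 (leaves=[37, 27, 32, 55, 82, 30, 73]):
  L0: [37, 27, 32, 55, 82, 30, 73]
  L1: h(37,27)=(37*31+27)%997=177 h(32,55)=(32*31+55)%997=50 h(82,30)=(82*31+30)%997=578 h(73,73)=(73*31+73)%997=342 -> [177, 50, 578, 342]
  L2: h(177,50)=(177*31+50)%997=552 h(578,342)=(578*31+342)%997=314 -> [552, 314]
  L3: h(552,314)=(552*31+314)%997=477 -> [477]
  root=477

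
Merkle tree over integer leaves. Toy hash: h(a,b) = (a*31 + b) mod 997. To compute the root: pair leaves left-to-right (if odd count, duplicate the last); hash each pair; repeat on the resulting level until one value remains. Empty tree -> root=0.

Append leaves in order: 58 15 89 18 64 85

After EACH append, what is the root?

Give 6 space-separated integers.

After append 58 (leaves=[58]):
  L0: [58]
  root=58
After append 15 (leaves=[58, 15]):
  L0: [58, 15]
  L1: h(58,15)=(58*31+15)%997=816 -> [816]
  root=816
After append 89 (leaves=[58, 15, 89]):
  L0: [58, 15, 89]
  L1: h(58,15)=(58*31+15)%997=816 h(89,89)=(89*31+89)%997=854 -> [816, 854]
  L2: h(816,854)=(816*31+854)%997=228 -> [228]
  root=228
After append 18 (leaves=[58, 15, 89, 18]):
  L0: [58, 15, 89, 18]
  L1: h(58,15)=(58*31+15)%997=816 h(89,18)=(89*31+18)%997=783 -> [816, 783]
  L2: h(816,783)=(816*31+783)%997=157 -> [157]
  root=157
After append 64 (leaves=[58, 15, 89, 18, 64]):
  L0: [58, 15, 89, 18, 64]
  L1: h(58,15)=(58*31+15)%997=816 h(89,18)=(89*31+18)%997=783 h(64,64)=(64*31+64)%997=54 -> [816, 783, 54]
  L2: h(816,783)=(816*31+783)%997=157 h(54,54)=(54*31+54)%997=731 -> [157, 731]
  L3: h(157,731)=(157*31+731)%997=613 -> [613]
  root=613
After append 85 (leaves=[58, 15, 89, 18, 64, 85]):
  L0: [58, 15, 89, 18, 64, 85]
  L1: h(58,15)=(58*31+15)%997=816 h(89,18)=(89*31+18)%997=783 h(64,85)=(64*31+85)%997=75 -> [816, 783, 75]
  L2: h(816,783)=(816*31+783)%997=157 h(75,75)=(75*31+75)%997=406 -> [157, 406]
  L3: h(157,406)=(157*31+406)%997=288 -> [288]
  root=288

Answer: 58 816 228 157 613 288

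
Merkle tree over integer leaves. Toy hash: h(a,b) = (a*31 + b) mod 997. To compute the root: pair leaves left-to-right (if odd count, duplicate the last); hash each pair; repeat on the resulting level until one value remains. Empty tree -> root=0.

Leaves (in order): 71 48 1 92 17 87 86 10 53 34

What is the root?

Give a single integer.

Answer: 571

Derivation:
L0: [71, 48, 1, 92, 17, 87, 86, 10, 53, 34]
L1: h(71,48)=(71*31+48)%997=255 h(1,92)=(1*31+92)%997=123 h(17,87)=(17*31+87)%997=614 h(86,10)=(86*31+10)%997=682 h(53,34)=(53*31+34)%997=680 -> [255, 123, 614, 682, 680]
L2: h(255,123)=(255*31+123)%997=52 h(614,682)=(614*31+682)%997=773 h(680,680)=(680*31+680)%997=823 -> [52, 773, 823]
L3: h(52,773)=(52*31+773)%997=391 h(823,823)=(823*31+823)%997=414 -> [391, 414]
L4: h(391,414)=(391*31+414)%997=571 -> [571]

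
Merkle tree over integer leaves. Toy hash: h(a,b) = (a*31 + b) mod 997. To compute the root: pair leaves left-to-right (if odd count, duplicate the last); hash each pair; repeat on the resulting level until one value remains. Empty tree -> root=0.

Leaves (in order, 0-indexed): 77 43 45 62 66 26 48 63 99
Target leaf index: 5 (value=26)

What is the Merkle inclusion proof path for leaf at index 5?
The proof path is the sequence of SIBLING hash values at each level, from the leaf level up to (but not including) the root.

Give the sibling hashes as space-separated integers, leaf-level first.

Answer: 66 554 18 791

Derivation:
L0 (leaves): [77, 43, 45, 62, 66, 26, 48, 63, 99], target index=5
L1: h(77,43)=(77*31+43)%997=436 [pair 0] h(45,62)=(45*31+62)%997=460 [pair 1] h(66,26)=(66*31+26)%997=78 [pair 2] h(48,63)=(48*31+63)%997=554 [pair 3] h(99,99)=(99*31+99)%997=177 [pair 4] -> [436, 460, 78, 554, 177]
  Sibling for proof at L0: 66
L2: h(436,460)=(436*31+460)%997=18 [pair 0] h(78,554)=(78*31+554)%997=978 [pair 1] h(177,177)=(177*31+177)%997=679 [pair 2] -> [18, 978, 679]
  Sibling for proof at L1: 554
L3: h(18,978)=(18*31+978)%997=539 [pair 0] h(679,679)=(679*31+679)%997=791 [pair 1] -> [539, 791]
  Sibling for proof at L2: 18
L4: h(539,791)=(539*31+791)%997=551 [pair 0] -> [551]
  Sibling for proof at L3: 791
Root: 551
Proof path (sibling hashes from leaf to root): [66, 554, 18, 791]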